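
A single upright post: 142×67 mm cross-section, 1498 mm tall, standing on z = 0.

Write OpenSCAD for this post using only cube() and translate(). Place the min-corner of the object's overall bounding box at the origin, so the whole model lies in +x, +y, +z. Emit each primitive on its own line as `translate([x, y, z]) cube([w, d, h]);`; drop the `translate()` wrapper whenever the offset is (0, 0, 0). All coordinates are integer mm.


cube([142, 67, 1498]);


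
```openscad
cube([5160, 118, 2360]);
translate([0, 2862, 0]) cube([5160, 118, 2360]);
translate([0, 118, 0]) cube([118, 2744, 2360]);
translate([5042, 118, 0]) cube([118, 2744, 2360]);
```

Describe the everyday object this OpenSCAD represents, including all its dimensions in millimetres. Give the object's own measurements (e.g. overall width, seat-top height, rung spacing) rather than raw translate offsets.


The wall frame of a small rectangular building: four walls, each 2360 mm tall and 118 mm thick, enclosing a footprint 5160 mm (x) by 2980 mm (y) outside-to-outside, with no floor or roof. The front and back walls (the −y and +y sides) span the full width; the two side walls fit between them.


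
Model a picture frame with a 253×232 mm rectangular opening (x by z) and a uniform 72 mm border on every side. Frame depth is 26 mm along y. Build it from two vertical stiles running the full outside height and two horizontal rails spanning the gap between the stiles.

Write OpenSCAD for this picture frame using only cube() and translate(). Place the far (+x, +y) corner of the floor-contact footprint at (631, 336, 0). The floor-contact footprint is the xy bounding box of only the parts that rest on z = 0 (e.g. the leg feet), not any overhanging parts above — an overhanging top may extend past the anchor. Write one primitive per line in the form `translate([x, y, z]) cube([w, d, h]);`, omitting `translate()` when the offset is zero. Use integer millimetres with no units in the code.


translate([234, 310, 0]) cube([72, 26, 376]);
translate([559, 310, 0]) cube([72, 26, 376]);
translate([306, 310, 0]) cube([253, 26, 72]);
translate([306, 310, 304]) cube([253, 26, 72]);


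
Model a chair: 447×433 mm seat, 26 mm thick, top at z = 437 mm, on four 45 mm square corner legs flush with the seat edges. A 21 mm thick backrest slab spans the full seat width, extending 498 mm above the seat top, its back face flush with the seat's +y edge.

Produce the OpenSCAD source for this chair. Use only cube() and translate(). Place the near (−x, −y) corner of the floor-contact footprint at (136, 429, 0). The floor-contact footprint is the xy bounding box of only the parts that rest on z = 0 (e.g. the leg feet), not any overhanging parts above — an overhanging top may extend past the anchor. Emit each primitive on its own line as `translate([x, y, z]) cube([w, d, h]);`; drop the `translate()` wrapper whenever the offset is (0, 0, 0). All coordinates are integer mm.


// leg_h = 437 - 26 = 411
translate([136, 429, 411]) cube([447, 433, 26]);
translate([136, 429, 0]) cube([45, 45, 411]);
translate([538, 429, 0]) cube([45, 45, 411]);
translate([136, 817, 0]) cube([45, 45, 411]);
translate([538, 817, 0]) cube([45, 45, 411]);
translate([136, 841, 437]) cube([447, 21, 498]);


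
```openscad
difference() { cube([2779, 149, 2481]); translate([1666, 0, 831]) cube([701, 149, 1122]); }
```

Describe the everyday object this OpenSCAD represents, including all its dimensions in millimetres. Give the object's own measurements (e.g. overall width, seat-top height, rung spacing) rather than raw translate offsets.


A wall 2779 mm long (x), 149 mm thick (y), 2481 mm tall, with a rectangular window opening cut through it. The opening is 701 mm wide and 1122 mm tall; its sill is at z = 831 mm and its near (−x) edge is 1666 mm from the wall's −x end. The opening passes through the full wall thickness.


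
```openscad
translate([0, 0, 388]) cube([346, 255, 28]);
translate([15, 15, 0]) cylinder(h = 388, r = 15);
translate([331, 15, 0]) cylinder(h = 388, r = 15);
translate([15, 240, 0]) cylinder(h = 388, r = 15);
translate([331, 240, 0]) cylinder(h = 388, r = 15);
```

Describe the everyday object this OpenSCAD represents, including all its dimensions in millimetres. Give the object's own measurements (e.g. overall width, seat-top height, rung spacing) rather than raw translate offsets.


A simple wooden stool: a rectangular seat 346 mm (x) by 255 mm (y), 28 mm thick, top face at z = 416 mm, on four round legs, each 30 mm in diameter. The legs rest on z = 0, each leg's axis is inset half a diameter from the nearest pair of seat edges (so the leg's bounding box is flush with the corner).


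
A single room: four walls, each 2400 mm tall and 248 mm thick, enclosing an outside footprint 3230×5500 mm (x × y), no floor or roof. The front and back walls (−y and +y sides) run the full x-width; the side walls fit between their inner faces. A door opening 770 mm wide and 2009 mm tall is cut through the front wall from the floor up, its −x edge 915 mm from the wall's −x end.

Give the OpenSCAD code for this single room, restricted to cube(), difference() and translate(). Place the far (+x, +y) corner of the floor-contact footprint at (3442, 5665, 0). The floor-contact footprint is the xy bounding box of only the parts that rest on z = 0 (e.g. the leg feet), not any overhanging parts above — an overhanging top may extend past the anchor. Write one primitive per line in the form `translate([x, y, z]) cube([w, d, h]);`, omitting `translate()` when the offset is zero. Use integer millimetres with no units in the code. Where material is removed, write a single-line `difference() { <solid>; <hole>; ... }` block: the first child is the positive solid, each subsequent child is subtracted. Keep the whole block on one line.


difference() { translate([212, 165, 0]) cube([3230, 248, 2400]); translate([1127, 165, 0]) cube([770, 248, 2009]); }
translate([212, 5417, 0]) cube([3230, 248, 2400]);
translate([212, 413, 0]) cube([248, 5004, 2400]);
translate([3194, 413, 0]) cube([248, 5004, 2400]);


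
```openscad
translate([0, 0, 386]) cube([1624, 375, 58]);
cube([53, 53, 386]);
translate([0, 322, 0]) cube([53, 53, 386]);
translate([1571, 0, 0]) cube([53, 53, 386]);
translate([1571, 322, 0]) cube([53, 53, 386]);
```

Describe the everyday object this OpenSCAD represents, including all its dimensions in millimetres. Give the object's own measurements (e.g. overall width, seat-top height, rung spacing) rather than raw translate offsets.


A long wooden bench with a 1624 mm (x) × 375 mm (y) seat, 58 mm thick, its top surface 444 mm above the floor. Four 53 mm square legs at the seat corners, flush with the edges, run from z = 0 to the seat underside.


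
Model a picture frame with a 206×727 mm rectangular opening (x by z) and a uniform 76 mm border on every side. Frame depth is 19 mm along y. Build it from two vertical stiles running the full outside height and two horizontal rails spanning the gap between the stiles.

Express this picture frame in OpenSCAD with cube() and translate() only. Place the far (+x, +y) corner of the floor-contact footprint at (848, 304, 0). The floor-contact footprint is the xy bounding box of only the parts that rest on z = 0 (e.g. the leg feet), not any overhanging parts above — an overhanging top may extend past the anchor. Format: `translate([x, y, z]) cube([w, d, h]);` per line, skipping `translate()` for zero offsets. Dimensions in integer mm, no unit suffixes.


translate([490, 285, 0]) cube([76, 19, 879]);
translate([772, 285, 0]) cube([76, 19, 879]);
translate([566, 285, 0]) cube([206, 19, 76]);
translate([566, 285, 803]) cube([206, 19, 76]);


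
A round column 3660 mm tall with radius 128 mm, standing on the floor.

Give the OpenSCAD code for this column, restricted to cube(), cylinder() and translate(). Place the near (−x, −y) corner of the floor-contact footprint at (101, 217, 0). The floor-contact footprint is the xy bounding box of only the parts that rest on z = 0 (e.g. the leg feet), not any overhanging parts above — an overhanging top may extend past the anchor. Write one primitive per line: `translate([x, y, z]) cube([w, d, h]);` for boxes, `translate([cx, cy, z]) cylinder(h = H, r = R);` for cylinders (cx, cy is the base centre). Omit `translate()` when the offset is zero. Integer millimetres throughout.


translate([229, 345, 0]) cylinder(h = 3660, r = 128);


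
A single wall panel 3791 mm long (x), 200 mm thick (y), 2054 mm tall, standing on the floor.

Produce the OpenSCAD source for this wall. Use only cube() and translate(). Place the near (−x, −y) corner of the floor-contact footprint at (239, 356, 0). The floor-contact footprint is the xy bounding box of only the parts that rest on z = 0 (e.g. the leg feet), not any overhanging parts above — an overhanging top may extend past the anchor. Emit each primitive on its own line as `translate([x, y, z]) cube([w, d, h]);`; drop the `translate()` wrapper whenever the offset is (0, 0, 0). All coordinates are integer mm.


translate([239, 356, 0]) cube([3791, 200, 2054]);


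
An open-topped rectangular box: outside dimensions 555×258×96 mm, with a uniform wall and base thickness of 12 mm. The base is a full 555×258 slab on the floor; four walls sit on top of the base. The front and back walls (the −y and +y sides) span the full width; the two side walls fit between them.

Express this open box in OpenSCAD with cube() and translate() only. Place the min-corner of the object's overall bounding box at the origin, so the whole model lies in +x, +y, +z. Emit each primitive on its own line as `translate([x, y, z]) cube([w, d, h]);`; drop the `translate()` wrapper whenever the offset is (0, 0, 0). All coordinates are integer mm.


cube([555, 258, 12]);
translate([0, 0, 12]) cube([555, 12, 84]);
translate([0, 246, 12]) cube([555, 12, 84]);
translate([0, 12, 12]) cube([12, 234, 84]);
translate([543, 12, 12]) cube([12, 234, 84]);


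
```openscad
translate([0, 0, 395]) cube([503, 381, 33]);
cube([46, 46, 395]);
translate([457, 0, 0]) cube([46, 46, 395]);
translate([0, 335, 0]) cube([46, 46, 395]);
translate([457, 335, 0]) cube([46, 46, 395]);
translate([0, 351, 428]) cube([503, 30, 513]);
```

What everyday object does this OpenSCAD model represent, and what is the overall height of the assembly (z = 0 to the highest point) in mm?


A chair. The overall height is 941 mm.

A slab on four corner posts with a tall panel at the back — a chair. The seat slab sits at z = 395 with thickness 33, and the 513 mm backrest starts at the seat top, so the overall height is 395 + 33 + 513 = 941 mm.


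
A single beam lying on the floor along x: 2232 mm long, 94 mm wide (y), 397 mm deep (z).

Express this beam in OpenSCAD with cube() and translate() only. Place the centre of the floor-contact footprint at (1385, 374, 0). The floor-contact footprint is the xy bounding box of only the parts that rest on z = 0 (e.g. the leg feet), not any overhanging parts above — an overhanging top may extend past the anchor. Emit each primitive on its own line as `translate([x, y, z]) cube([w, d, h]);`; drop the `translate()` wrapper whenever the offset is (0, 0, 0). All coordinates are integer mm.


translate([269, 327, 0]) cube([2232, 94, 397]);


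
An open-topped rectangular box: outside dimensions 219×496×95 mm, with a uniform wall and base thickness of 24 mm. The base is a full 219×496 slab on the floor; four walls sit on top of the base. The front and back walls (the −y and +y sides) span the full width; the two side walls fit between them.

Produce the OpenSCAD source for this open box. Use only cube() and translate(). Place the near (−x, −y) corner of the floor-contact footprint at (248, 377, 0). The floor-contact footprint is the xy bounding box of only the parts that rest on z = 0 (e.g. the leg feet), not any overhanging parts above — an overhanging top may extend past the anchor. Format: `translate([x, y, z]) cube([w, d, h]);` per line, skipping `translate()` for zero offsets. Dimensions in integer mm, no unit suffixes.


translate([248, 377, 0]) cube([219, 496, 24]);
translate([248, 377, 24]) cube([219, 24, 71]);
translate([248, 849, 24]) cube([219, 24, 71]);
translate([248, 401, 24]) cube([24, 448, 71]);
translate([443, 401, 24]) cube([24, 448, 71]);


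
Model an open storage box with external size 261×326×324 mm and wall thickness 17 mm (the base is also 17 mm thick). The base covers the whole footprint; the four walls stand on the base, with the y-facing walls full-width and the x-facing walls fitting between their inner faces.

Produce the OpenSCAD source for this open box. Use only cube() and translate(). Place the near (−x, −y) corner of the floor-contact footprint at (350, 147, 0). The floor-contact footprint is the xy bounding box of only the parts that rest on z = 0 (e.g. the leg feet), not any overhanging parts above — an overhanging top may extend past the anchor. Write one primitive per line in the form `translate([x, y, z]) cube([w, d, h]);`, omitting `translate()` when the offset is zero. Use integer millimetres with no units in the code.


translate([350, 147, 0]) cube([261, 326, 17]);
translate([350, 147, 17]) cube([261, 17, 307]);
translate([350, 456, 17]) cube([261, 17, 307]);
translate([350, 164, 17]) cube([17, 292, 307]);
translate([594, 164, 17]) cube([17, 292, 307]);


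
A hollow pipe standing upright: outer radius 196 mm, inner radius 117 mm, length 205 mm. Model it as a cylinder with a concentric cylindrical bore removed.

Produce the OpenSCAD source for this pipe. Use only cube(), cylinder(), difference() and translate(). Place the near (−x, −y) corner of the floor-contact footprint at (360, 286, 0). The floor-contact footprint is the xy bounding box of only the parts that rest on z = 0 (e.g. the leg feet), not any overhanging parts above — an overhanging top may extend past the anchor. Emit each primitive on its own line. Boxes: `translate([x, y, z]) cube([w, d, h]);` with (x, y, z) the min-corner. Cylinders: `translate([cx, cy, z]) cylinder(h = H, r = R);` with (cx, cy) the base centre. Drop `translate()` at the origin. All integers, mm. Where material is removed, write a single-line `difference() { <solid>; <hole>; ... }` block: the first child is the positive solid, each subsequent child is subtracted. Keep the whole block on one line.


difference() { translate([556, 482, 0]) cylinder(h = 205, r = 196); translate([556, 482, 0]) cylinder(h = 205, r = 117); }


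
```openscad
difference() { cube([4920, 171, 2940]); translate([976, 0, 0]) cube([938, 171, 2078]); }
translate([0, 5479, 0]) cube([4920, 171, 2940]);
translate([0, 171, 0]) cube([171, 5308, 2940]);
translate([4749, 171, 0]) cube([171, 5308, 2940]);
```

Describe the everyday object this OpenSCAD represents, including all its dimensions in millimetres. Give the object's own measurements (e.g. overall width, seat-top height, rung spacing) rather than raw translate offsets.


A single room: four walls, each 2940 mm tall and 171 mm thick, enclosing an outside footprint 4920×5650 mm (x × y), no floor or roof. The front and back walls (−y and +y sides) run the full x-width; the side walls fit between their inner faces. A door opening 938 mm wide and 2078 mm tall is cut through the front wall from the floor up, its −x edge 976 mm from the wall's −x end.


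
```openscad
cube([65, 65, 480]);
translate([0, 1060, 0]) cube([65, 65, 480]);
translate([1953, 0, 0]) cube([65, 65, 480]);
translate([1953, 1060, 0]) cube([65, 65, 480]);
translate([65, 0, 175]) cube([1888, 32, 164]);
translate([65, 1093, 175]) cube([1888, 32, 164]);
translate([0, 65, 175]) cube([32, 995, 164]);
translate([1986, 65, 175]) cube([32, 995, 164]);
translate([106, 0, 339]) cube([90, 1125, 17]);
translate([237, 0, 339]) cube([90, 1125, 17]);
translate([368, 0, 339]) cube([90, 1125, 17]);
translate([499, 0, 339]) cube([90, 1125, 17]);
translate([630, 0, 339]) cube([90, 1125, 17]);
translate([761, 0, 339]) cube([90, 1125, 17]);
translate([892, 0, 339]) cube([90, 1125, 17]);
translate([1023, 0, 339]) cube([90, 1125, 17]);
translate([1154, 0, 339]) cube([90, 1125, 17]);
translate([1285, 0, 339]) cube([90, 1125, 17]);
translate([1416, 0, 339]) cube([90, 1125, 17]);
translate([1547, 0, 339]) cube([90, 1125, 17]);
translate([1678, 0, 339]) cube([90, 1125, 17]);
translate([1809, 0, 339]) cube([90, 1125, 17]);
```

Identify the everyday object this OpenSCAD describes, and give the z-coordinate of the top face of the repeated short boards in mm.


A bed frame. The slat-top height is 356 mm.

Four posts, four rails, and a row of slats — a bed frame. Slats sit on the rails at z = 175 + 164 = 339; with slat thickness 17, the top is 356 mm.


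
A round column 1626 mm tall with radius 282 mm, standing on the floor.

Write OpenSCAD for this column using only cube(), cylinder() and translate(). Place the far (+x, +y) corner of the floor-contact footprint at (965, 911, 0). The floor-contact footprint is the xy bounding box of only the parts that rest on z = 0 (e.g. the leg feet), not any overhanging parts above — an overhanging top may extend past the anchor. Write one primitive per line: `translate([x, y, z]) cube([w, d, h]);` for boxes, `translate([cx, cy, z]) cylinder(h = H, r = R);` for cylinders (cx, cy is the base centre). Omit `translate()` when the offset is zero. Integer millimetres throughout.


translate([683, 629, 0]) cylinder(h = 1626, r = 282);


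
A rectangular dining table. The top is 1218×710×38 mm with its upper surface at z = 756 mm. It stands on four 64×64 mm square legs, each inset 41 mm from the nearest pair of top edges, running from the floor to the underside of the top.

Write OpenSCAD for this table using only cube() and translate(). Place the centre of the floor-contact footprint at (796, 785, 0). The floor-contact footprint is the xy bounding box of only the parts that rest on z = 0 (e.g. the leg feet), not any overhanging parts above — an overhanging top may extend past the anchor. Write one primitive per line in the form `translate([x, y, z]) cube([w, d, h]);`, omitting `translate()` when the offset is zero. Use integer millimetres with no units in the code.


// leg_h = 756 - 38 = 718
translate([187, 430, 718]) cube([1218, 710, 38]);
translate([228, 471, 0]) cube([64, 64, 718]);
translate([1300, 471, 0]) cube([64, 64, 718]);
translate([228, 1035, 0]) cube([64, 64, 718]);
translate([1300, 1035, 0]) cube([64, 64, 718]);


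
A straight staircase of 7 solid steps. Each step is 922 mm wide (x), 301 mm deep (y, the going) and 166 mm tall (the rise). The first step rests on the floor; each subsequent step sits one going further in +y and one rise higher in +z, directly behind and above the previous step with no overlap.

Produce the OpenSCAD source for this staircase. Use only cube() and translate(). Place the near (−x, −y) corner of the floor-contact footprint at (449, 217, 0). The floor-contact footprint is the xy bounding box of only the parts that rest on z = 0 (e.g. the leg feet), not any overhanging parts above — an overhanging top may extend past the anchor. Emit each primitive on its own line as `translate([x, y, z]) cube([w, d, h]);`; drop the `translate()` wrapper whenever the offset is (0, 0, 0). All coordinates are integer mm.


translate([449, 217, 0]) cube([922, 301, 166]);
translate([449, 518, 166]) cube([922, 301, 166]);
translate([449, 819, 332]) cube([922, 301, 166]);
translate([449, 1120, 498]) cube([922, 301, 166]);
translate([449, 1421, 664]) cube([922, 301, 166]);
translate([449, 1722, 830]) cube([922, 301, 166]);
translate([449, 2023, 996]) cube([922, 301, 166]);


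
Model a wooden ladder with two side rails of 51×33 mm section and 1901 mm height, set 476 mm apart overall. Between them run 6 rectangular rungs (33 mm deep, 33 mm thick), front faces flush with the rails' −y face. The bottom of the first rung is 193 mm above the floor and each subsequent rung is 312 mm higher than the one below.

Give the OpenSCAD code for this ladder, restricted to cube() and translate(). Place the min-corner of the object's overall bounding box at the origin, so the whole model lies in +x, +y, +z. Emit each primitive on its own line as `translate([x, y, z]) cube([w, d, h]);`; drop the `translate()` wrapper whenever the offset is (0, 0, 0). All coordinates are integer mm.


cube([51, 33, 1901]);
translate([425, 0, 0]) cube([51, 33, 1901]);
translate([51, 0, 193]) cube([374, 33, 33]);
translate([51, 0, 505]) cube([374, 33, 33]);
translate([51, 0, 817]) cube([374, 33, 33]);
translate([51, 0, 1129]) cube([374, 33, 33]);
translate([51, 0, 1441]) cube([374, 33, 33]);
translate([51, 0, 1753]) cube([374, 33, 33]);


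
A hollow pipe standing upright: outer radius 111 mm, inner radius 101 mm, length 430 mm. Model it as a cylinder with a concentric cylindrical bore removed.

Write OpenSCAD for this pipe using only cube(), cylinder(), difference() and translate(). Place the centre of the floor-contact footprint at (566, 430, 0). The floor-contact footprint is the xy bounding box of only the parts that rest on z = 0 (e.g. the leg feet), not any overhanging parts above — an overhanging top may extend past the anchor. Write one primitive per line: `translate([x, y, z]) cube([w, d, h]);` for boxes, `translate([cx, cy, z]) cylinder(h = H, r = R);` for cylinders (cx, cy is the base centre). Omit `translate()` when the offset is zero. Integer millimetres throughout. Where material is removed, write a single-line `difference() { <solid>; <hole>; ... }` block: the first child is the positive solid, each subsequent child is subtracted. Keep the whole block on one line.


difference() { translate([566, 430, 0]) cylinder(h = 430, r = 111); translate([566, 430, 0]) cylinder(h = 430, r = 101); }


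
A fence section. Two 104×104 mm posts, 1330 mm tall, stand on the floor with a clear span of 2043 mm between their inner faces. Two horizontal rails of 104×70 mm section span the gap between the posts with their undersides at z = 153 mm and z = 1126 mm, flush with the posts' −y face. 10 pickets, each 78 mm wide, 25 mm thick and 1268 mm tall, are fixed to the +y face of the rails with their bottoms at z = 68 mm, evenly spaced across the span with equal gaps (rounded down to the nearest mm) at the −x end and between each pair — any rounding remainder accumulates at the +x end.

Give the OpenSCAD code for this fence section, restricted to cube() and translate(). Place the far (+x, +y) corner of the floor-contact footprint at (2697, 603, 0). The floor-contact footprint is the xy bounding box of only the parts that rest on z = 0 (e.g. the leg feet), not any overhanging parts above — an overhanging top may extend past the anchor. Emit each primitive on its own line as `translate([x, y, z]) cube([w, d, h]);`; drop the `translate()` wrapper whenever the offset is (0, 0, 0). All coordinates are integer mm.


translate([446, 499, 0]) cube([104, 104, 1330]);
translate([2593, 499, 0]) cube([104, 104, 1330]);
translate([550, 499, 153]) cube([2043, 104, 70]);
translate([550, 499, 1126]) cube([2043, 104, 70]);
translate([664, 603, 68]) cube([78, 25, 1268]);
translate([856, 603, 68]) cube([78, 25, 1268]);
translate([1048, 603, 68]) cube([78, 25, 1268]);
translate([1240, 603, 68]) cube([78, 25, 1268]);
translate([1432, 603, 68]) cube([78, 25, 1268]);
translate([1624, 603, 68]) cube([78, 25, 1268]);
translate([1816, 603, 68]) cube([78, 25, 1268]);
translate([2008, 603, 68]) cube([78, 25, 1268]);
translate([2200, 603, 68]) cube([78, 25, 1268]);
translate([2392, 603, 68]) cube([78, 25, 1268]);


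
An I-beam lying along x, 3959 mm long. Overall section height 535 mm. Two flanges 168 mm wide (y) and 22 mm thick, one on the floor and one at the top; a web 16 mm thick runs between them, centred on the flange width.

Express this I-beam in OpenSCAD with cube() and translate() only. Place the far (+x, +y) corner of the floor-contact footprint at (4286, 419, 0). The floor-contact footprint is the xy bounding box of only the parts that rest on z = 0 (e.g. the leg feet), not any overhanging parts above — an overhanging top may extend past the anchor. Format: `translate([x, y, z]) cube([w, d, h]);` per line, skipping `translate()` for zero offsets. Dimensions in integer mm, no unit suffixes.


translate([327, 251, 0]) cube([3959, 168, 22]);
translate([327, 327, 22]) cube([3959, 16, 491]);
translate([327, 251, 513]) cube([3959, 168, 22]);


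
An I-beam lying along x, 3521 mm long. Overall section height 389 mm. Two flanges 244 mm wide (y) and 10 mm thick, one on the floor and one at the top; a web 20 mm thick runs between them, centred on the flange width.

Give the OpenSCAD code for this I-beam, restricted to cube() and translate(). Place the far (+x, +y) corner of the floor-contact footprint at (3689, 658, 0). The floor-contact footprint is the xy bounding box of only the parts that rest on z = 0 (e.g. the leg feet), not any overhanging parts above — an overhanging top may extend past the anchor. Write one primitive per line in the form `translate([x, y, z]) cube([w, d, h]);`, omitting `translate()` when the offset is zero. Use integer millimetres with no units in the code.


translate([168, 414, 0]) cube([3521, 244, 10]);
translate([168, 526, 10]) cube([3521, 20, 369]);
translate([168, 414, 379]) cube([3521, 244, 10]);


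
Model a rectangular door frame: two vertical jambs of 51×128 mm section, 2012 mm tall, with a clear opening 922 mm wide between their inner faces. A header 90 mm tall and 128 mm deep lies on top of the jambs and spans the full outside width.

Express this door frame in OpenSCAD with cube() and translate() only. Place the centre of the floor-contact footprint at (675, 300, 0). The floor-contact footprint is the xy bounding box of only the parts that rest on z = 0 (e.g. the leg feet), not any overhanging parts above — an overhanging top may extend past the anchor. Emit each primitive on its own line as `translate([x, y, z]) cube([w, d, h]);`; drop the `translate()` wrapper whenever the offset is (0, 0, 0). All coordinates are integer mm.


translate([163, 236, 0]) cube([51, 128, 2012]);
translate([1136, 236, 0]) cube([51, 128, 2012]);
translate([163, 236, 2012]) cube([1024, 128, 90]);


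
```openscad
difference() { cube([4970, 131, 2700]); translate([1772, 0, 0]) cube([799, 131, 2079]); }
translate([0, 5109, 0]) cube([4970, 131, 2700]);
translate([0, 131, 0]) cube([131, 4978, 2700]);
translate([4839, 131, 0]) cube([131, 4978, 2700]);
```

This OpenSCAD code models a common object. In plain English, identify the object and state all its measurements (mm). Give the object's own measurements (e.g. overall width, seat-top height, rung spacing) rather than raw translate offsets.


A single room: four walls, each 2700 mm tall and 131 mm thick, enclosing an outside footprint 4970×5240 mm (x × y), no floor or roof. The front and back walls (−y and +y sides) run the full x-width; the side walls fit between their inner faces. A door opening 799 mm wide and 2079 mm tall is cut through the front wall from the floor up, its −x edge 1772 mm from the wall's −x end.


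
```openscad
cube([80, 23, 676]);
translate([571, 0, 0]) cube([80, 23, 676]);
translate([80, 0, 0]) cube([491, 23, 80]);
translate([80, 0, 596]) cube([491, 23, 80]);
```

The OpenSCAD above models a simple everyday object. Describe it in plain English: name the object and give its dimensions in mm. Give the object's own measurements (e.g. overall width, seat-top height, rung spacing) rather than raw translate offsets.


A rectangular picture frame lying in the x–z plane (depth along y). The opening is 491 mm wide (x) by 516 mm tall (z), surrounded by a border 80 mm wide on all four sides. The frame is 23 mm deep and is made of two full-height vertical stiles with two horizontal rails fitted between them.


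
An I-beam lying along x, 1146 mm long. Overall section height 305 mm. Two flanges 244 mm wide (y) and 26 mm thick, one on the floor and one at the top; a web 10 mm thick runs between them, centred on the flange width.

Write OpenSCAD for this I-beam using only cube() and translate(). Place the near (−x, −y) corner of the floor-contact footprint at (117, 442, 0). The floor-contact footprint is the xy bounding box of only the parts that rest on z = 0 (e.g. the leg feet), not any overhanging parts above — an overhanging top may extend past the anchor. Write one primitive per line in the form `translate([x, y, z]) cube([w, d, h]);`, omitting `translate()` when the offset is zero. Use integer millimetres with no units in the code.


translate([117, 442, 0]) cube([1146, 244, 26]);
translate([117, 559, 26]) cube([1146, 10, 253]);
translate([117, 442, 279]) cube([1146, 244, 26]);


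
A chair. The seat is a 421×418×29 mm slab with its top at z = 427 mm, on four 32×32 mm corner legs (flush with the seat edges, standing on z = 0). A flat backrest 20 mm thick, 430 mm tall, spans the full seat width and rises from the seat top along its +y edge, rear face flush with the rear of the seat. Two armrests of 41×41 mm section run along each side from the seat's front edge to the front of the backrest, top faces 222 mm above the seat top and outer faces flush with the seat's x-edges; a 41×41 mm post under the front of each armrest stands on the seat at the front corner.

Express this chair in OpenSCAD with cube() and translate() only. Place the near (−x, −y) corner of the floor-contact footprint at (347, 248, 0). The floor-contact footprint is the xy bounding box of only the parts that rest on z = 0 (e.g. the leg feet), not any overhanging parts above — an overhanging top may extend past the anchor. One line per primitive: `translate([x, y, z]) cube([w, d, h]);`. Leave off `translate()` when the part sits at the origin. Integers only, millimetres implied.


// leg_h = 427 - 29 = 398
// arm post h = 222 - 41 = 181
translate([347, 248, 398]) cube([421, 418, 29]);
translate([347, 248, 0]) cube([32, 32, 398]);
translate([736, 248, 0]) cube([32, 32, 398]);
translate([347, 634, 0]) cube([32, 32, 398]);
translate([736, 634, 0]) cube([32, 32, 398]);
translate([347, 646, 427]) cube([421, 20, 430]);
translate([347, 248, 608]) cube([41, 398, 41]);
translate([727, 248, 608]) cube([41, 398, 41]);
translate([347, 248, 427]) cube([41, 41, 181]);
translate([727, 248, 427]) cube([41, 41, 181]);


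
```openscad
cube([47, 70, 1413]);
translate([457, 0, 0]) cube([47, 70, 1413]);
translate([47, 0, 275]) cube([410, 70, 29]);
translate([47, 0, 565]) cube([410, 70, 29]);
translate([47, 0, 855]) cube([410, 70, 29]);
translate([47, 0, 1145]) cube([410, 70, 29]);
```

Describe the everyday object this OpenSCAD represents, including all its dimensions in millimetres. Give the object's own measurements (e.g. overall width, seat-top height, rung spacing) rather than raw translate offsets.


A straight ladder. Two 47×70 mm vertical rails, 1413 mm tall, stand 504 mm apart (outside-to-outside) with their front faces coplanar on the −y side. 4 rungs, each 70 mm deep and 29 mm tall, span between the inner faces of the rails, front faces flush with the rails. The lowest rung's underside is at z = 275 mm and rungs are spaced 290 mm apart (underside to underside).


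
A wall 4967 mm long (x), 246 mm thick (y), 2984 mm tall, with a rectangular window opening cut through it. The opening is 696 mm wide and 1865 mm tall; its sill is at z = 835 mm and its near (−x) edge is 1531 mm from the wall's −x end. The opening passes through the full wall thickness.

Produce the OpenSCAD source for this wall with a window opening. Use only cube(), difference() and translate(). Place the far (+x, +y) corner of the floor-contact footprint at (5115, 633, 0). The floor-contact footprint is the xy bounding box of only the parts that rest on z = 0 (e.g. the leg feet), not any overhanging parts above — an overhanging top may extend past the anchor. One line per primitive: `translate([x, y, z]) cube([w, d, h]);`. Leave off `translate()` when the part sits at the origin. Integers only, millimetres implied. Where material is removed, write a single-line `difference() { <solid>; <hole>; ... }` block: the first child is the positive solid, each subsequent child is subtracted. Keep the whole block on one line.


difference() { translate([148, 387, 0]) cube([4967, 246, 2984]); translate([1679, 387, 835]) cube([696, 246, 1865]); }


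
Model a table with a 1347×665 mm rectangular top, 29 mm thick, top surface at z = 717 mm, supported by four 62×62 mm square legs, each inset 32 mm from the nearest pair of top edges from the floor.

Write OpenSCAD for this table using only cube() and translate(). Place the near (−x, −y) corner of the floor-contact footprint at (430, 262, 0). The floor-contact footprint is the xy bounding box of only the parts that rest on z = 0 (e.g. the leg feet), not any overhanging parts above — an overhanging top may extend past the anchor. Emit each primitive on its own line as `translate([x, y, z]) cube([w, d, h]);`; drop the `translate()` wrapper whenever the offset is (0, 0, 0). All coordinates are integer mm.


translate([398, 230, 688]) cube([1347, 665, 29]);
translate([430, 262, 0]) cube([62, 62, 688]);
translate([1651, 262, 0]) cube([62, 62, 688]);
translate([430, 801, 0]) cube([62, 62, 688]);
translate([1651, 801, 0]) cube([62, 62, 688]);


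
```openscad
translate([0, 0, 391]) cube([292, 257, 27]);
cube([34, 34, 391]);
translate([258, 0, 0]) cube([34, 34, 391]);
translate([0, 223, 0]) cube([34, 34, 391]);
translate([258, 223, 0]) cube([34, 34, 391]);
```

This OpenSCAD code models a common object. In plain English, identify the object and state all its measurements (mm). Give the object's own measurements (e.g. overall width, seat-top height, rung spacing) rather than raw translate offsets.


A simple wooden stool: a rectangular seat 292 mm (x) by 257 mm (y), 27 mm thick, top face at z = 418 mm, on four square legs, each 34×34 mm in cross-section. The legs rest on z = 0, each flush with a corner of the seat.


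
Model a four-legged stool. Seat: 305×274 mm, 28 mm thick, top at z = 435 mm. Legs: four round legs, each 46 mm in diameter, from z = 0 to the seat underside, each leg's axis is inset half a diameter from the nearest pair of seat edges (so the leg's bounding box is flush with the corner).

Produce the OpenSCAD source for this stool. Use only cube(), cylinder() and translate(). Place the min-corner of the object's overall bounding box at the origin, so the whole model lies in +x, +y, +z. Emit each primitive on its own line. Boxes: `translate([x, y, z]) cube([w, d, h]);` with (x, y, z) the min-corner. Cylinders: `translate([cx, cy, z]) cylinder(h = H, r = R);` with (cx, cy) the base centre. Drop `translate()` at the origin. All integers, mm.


translate([0, 0, 407]) cube([305, 274, 28]);
translate([23, 23, 0]) cylinder(h = 407, r = 23);
translate([282, 23, 0]) cylinder(h = 407, r = 23);
translate([23, 251, 0]) cylinder(h = 407, r = 23);
translate([282, 251, 0]) cylinder(h = 407, r = 23);


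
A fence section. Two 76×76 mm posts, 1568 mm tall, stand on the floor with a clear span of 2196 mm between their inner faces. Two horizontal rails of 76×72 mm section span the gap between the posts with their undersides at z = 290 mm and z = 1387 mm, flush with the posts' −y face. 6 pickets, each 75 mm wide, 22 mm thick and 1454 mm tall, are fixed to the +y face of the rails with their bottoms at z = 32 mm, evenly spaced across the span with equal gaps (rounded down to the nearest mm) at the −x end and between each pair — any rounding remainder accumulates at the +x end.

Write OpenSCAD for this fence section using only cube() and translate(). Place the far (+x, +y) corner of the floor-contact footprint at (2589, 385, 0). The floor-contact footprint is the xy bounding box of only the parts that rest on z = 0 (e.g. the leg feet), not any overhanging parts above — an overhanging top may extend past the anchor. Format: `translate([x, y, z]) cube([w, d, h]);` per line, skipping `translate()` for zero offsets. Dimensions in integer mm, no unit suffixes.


translate([241, 309, 0]) cube([76, 76, 1568]);
translate([2513, 309, 0]) cube([76, 76, 1568]);
translate([317, 309, 290]) cube([2196, 76, 72]);
translate([317, 309, 1387]) cube([2196, 76, 72]);
translate([566, 385, 32]) cube([75, 22, 1454]);
translate([890, 385, 32]) cube([75, 22, 1454]);
translate([1214, 385, 32]) cube([75, 22, 1454]);
translate([1538, 385, 32]) cube([75, 22, 1454]);
translate([1862, 385, 32]) cube([75, 22, 1454]);
translate([2186, 385, 32]) cube([75, 22, 1454]);


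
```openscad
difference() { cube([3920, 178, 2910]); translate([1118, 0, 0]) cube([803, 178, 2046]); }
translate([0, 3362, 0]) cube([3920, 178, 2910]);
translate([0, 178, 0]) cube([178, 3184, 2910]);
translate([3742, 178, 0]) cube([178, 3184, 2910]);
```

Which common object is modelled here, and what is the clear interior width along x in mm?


A single room. The interior width is 3564 mm.

Four walls enclosing a rectangle with a door in the front wall — a room. Outside width 3920 minus two 178 mm walls gives 3564 mm.


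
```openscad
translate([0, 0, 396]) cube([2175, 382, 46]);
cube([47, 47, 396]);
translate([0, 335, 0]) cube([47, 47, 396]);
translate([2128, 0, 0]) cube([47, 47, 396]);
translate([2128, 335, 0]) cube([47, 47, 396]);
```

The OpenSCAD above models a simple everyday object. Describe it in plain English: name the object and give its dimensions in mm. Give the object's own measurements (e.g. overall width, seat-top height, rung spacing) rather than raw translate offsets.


A bench: a 2175×382 mm seat slab, 46 mm thick, top at z = 442 mm, on four 47×47 mm square legs flush with the seat corners and standing on z = 0.


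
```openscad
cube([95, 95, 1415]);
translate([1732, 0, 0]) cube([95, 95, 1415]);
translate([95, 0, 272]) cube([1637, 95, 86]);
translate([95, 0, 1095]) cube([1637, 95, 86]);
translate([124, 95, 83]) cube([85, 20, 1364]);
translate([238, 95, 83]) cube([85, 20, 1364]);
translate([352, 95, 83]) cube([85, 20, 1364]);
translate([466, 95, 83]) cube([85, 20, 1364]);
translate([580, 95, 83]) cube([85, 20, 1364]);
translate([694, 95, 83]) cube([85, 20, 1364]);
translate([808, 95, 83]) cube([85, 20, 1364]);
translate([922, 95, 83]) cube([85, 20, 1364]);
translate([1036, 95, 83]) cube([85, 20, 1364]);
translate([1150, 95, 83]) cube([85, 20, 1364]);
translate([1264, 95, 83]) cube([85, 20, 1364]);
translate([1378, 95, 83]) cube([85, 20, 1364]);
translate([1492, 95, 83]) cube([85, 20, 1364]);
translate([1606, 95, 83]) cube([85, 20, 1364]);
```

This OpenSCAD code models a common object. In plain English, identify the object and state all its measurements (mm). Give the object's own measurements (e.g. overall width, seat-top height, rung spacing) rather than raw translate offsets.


A fence section. Two 95×95 mm posts, 1415 mm tall, stand on the floor with a clear span of 1637 mm between their inner faces. Two horizontal rails of 95×86 mm section span the gap between the posts with their undersides at z = 272 mm and z = 1095 mm, flush with the posts' −y face. 14 pickets, each 85 mm wide, 20 mm thick and 1364 mm tall, are fixed to the +y face of the rails with their bottoms at z = 83 mm, spaced across the span with a 29 mm gap after the −x post and between neighbouring pickets, with 41 mm left before the +x post.


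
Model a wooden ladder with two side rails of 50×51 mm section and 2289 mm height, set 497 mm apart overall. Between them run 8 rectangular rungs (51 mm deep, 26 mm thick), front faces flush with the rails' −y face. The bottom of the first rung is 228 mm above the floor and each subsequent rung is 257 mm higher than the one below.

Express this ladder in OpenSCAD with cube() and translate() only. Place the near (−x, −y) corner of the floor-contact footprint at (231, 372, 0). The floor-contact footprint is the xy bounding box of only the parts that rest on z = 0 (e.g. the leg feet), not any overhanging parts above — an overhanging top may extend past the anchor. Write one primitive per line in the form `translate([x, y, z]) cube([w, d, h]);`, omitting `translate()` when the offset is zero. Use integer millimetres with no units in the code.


// rung span = 497 - 2*50 = 397
// rung[k] z = 228 + k*257
translate([231, 372, 0]) cube([50, 51, 2289]);
translate([678, 372, 0]) cube([50, 51, 2289]);
translate([281, 372, 228]) cube([397, 51, 26]);
translate([281, 372, 485]) cube([397, 51, 26]);
translate([281, 372, 742]) cube([397, 51, 26]);
translate([281, 372, 999]) cube([397, 51, 26]);
translate([281, 372, 1256]) cube([397, 51, 26]);
translate([281, 372, 1513]) cube([397, 51, 26]);
translate([281, 372, 1770]) cube([397, 51, 26]);
translate([281, 372, 2027]) cube([397, 51, 26]);
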